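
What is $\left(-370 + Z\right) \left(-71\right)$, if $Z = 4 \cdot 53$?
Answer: $11218$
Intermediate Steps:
$Z = 212$
$\left(-370 + Z\right) \left(-71\right) = \left(-370 + 212\right) \left(-71\right) = \left(-158\right) \left(-71\right) = 11218$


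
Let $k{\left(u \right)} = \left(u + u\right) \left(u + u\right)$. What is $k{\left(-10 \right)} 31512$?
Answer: $12604800$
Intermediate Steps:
$k{\left(u \right)} = 4 u^{2}$ ($k{\left(u \right)} = 2 u 2 u = 4 u^{2}$)
$k{\left(-10 \right)} 31512 = 4 \left(-10\right)^{2} \cdot 31512 = 4 \cdot 100 \cdot 31512 = 400 \cdot 31512 = 12604800$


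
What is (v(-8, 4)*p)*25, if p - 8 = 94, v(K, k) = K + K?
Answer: -40800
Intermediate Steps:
v(K, k) = 2*K
p = 102 (p = 8 + 94 = 102)
(v(-8, 4)*p)*25 = ((2*(-8))*102)*25 = -16*102*25 = -1632*25 = -40800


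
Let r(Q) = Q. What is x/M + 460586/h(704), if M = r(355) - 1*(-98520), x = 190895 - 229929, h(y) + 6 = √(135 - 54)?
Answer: 45540323648/296625 ≈ 1.5353e+5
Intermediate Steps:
h(y) = 3 (h(y) = -6 + √(135 - 54) = -6 + √81 = -6 + 9 = 3)
x = -39034
M = 98875 (M = 355 - 1*(-98520) = 355 + 98520 = 98875)
x/M + 460586/h(704) = -39034/98875 + 460586/3 = 45540323648/296625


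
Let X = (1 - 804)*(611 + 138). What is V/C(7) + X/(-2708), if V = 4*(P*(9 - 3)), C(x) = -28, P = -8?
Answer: 4340113/18956 ≈ 228.96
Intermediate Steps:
V = -192 (V = 4*(-8*(9 - 3)) = 4*(-8*6) = 4*(-48) = -192)
X = -601447 (X = -803*749 = -601447)
V/C(7) + X/(-2708) = -192/(-28) - 601447/(-2708) = -192*(-1/28) - 601447*(-1/2708) = 48/7 + 601447/2708 = 4340113/18956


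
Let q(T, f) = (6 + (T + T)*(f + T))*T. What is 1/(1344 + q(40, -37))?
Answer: 1/11184 ≈ 8.9413e-5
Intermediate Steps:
q(T, f) = T*(6 + 2*T*(T + f)) (q(T, f) = (6 + (2*T)*(T + f))*T = (6 + 2*T*(T + f))*T = T*(6 + 2*T*(T + f)))
1/(1344 + q(40, -37)) = 1/(1344 + 2*40*(3 + 40² + 40*(-37))) = 1/(1344 + 2*40*(3 + 1600 - 1480)) = 1/(1344 + 2*40*123) = 1/(1344 + 9840) = 1/11184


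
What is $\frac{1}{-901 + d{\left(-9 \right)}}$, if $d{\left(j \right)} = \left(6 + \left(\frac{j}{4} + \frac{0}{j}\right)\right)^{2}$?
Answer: $- \frac{16}{14191} \approx -0.0011275$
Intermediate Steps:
$d{\left(j \right)} = \left(6 + \frac{j}{4}\right)^{2}$ ($d{\left(j \right)} = \left(6 + \left(j \frac{1}{4} + 0\right)\right)^{2} = \left(6 + \left(\frac{j}{4} + 0\right)\right)^{2} = \left(6 + \frac{j}{4}\right)^{2}$)
$\frac{1}{-901 + d{\left(-9 \right)}} = \frac{1}{-901 + \frac{\left(24 - 9\right)^{2}}{16}} = \frac{1}{-901 + \frac{15^{2}}{16}} = \frac{1}{-901 + \frac{1}{16} \cdot 225} = \frac{1}{-901 + \frac{225}{16}} = \frac{1}{- \frac{14191}{16}} = - \frac{16}{14191}$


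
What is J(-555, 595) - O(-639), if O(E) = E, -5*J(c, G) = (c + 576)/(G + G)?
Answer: 543147/850 ≈ 639.00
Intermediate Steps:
J(c, G) = -(576 + c)/(10*G) (J(c, G) = -(c + 576)/(5*(G + G)) = -(576 + c)/(5*(2*G)) = -(576 + c)*1/(2*G)/5 = -(576 + c)/(10*G))
J(-555, 595) - O(-639) = (1/10)*(-576 - 1*(-555))/595 - 1*(-639) = (1/10)*(1/595)*(-576 + 555) + 639 = (1/10)*(1/595)*(-21) + 639 = -3/850 + 639 = 543147/850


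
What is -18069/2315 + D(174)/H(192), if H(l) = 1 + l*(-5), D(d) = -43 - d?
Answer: -2403688/317155 ≈ -7.5789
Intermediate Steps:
H(l) = 1 - 5*l
-18069/2315 + D(174)/H(192) = -18069/2315 + (-43 - 1*174)/(1 - 5*192) = -18069*1/2315 + (-43 - 174)/(1 - 960) = -18069/2315 - 217/(-959) = -18069/2315 - 217*(-1/959) = -18069/2315 + 31/137 = -2403688/317155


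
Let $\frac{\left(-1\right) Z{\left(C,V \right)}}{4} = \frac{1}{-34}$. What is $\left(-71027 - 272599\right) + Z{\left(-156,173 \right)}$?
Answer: $- \frac{5841640}{17} \approx -3.4363 \cdot 10^{5}$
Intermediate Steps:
$Z{\left(C,V \right)} = \frac{2}{17}$ ($Z{\left(C,V \right)} = - \frac{4}{-34} = \left(-4\right) \left(- \frac{1}{34}\right) = \frac{2}{17}$)
$\left(-71027 - 272599\right) + Z{\left(-156,173 \right)} = \left(-71027 - 272599\right) + \frac{2}{17} = -343626 + \frac{2}{17} = - \frac{5841640}{17}$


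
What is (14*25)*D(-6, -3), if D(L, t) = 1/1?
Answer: 350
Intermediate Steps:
D(L, t) = 1
(14*25)*D(-6, -3) = (14*25)*1 = 350*1 = 350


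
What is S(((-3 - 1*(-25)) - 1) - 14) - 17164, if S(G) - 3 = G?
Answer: -17154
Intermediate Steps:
S(G) = 3 + G
S(((-3 - 1*(-25)) - 1) - 14) - 17164 = (3 + (((-3 - 1*(-25)) - 1) - 14)) - 17164 = (3 + (((-3 + 25) - 1) - 14)) - 17164 = (3 + ((22 - 1) - 14)) - 17164 = (3 + (21 - 14)) - 17164 = (3 + 7) - 17164 = 10 - 17164 = -17154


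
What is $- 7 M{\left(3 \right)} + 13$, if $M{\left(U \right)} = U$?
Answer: $-8$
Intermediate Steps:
$- 7 M{\left(3 \right)} + 13 = \left(-7\right) 3 + 13 = -21 + 13 = -8$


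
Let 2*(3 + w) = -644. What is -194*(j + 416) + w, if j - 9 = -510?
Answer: 16165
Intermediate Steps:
w = -325 (w = -3 + (½)*(-644) = -3 - 322 = -325)
j = -501 (j = 9 - 510 = -501)
-194*(j + 416) + w = -194*(-501 + 416) - 325 = -194*(-85) - 325 = 16490 - 325 = 16165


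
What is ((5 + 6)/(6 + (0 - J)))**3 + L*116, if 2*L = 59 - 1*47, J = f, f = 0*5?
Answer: 151667/216 ≈ 702.16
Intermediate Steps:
f = 0
J = 0
L = 6 (L = (59 - 1*47)/2 = (59 - 47)/2 = (1/2)*12 = 6)
((5 + 6)/(6 + (0 - J)))**3 + L*116 = ((5 + 6)/(6 + (0 - 1*0)))**3 + 6*116 = (11/(6 + (0 + 0)))**3 + 696 = (11/(6 + 0))**3 + 696 = (11/6)**3 + 696 = 1331/216 + 696 = 151667/216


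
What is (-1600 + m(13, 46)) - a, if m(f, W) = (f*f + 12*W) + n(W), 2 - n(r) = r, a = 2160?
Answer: -3083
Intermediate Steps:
n(r) = 2 - r
m(f, W) = 2 + f² + 11*W (m(f, W) = (f*f + 12*W) + (2 - W) = (f² + 12*W) + (2 - W) = 2 + f² + 11*W)
(-1600 + m(13, 46)) - a = (-1600 + (2 + 13² + 11*46)) - 1*2160 = (-1600 + (2 + 169 + 506)) - 2160 = (-1600 + 677) - 2160 = -923 - 2160 = -3083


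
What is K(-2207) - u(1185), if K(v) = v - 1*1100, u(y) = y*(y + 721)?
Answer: -2261917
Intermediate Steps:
u(y) = y*(721 + y)
K(v) = -1100 + v (K(v) = v - 1100 = -1100 + v)
K(-2207) - u(1185) = (-1100 - 2207) - 1185*(721 + 1185) = -3307 - 1185*1906 = -3307 - 1*2258610 = -3307 - 2258610 = -2261917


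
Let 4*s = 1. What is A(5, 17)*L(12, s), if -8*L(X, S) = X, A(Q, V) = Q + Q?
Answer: -15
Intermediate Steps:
s = ¼ (s = (¼)*1 = ¼ ≈ 0.25000)
A(Q, V) = 2*Q
L(X, S) = -X/8
A(5, 17)*L(12, s) = (2*5)*(-⅛*12) = 10*(-3/2) = -15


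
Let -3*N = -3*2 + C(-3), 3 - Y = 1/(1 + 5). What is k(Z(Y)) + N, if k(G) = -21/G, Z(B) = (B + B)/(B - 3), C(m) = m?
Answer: 123/34 ≈ 3.6176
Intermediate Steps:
Y = 17/6 (Y = 3 - 1/(1 + 5) = 3 - 1/6 = 3 - 1*⅙ = 3 - ⅙ = 17/6 ≈ 2.8333)
Z(B) = 2*B/(-3 + B) (Z(B) = (2*B)/(-3 + B) = 2*B/(-3 + B))
N = 3 (N = -(-3*2 - 3)/3 = -(-6 - 3)/3 = -⅓*(-9) = 3)
k(Z(Y)) + N = -21/(2*(17/6)/(-3 + 17/6)) + 3 = -21/(2*(17/6)/(-⅙)) + 3 = -21/(2*(17/6)*(-6)) + 3 = -21/(-34) + 3 = -21*(-1/34) + 3 = 21/34 + 3 = 123/34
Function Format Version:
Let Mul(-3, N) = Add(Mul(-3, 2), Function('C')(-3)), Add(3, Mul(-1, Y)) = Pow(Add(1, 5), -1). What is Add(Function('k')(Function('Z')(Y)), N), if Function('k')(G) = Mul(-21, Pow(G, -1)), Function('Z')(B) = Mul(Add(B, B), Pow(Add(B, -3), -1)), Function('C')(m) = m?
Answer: Rational(123, 34) ≈ 3.6176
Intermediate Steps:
Y = Rational(17, 6) (Y = Add(3, Mul(-1, Pow(Add(1, 5), -1))) = Add(3, Mul(-1, Pow(6, -1))) = Add(3, Mul(-1, Rational(1, 6))) = Add(3, Rational(-1, 6)) = Rational(17, 6) ≈ 2.8333)
Function('Z')(B) = Mul(2, B, Pow(Add(-3, B), -1)) (Function('Z')(B) = Mul(Mul(2, B), Pow(Add(-3, B), -1)) = Mul(2, B, Pow(Add(-3, B), -1)))
N = 3 (N = Mul(Rational(-1, 3), Add(Mul(-3, 2), -3)) = Mul(Rational(-1, 3), Add(-6, -3)) = Mul(Rational(-1, 3), -9) = 3)
Add(Function('k')(Function('Z')(Y)), N) = Add(Mul(-21, Pow(Mul(2, Rational(17, 6), Pow(Add(-3, Rational(17, 6)), -1)), -1)), 3) = Add(Mul(-21, Pow(Mul(2, Rational(17, 6), Pow(Rational(-1, 6), -1)), -1)), 3) = Add(Mul(-21, Pow(Mul(2, Rational(17, 6), -6), -1)), 3) = Add(Mul(-21, Pow(-34, -1)), 3) = Add(Mul(-21, Rational(-1, 34)), 3) = Add(Rational(21, 34), 3) = Rational(123, 34)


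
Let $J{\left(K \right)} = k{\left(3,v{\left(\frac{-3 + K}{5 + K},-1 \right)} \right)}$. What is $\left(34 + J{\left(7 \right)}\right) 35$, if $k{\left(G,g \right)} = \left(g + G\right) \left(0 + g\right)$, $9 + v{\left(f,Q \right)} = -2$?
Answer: $4270$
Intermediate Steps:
$v{\left(f,Q \right)} = -11$ ($v{\left(f,Q \right)} = -9 - 2 = -11$)
$k{\left(G,g \right)} = g \left(G + g\right)$ ($k{\left(G,g \right)} = \left(G + g\right) g = g \left(G + g\right)$)
$J{\left(K \right)} = 88$ ($J{\left(K \right)} = - 11 \left(3 - 11\right) = \left(-11\right) \left(-8\right) = 88$)
$\left(34 + J{\left(7 \right)}\right) 35 = \left(34 + 88\right) 35 = 122 \cdot 35 = 4270$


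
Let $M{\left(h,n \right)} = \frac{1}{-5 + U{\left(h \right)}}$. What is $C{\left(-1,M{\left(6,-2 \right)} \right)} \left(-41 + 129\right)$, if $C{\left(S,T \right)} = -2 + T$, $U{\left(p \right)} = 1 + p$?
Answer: $-132$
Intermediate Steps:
$M{\left(h,n \right)} = \frac{1}{-4 + h}$ ($M{\left(h,n \right)} = \frac{1}{-5 + \left(1 + h\right)} = \frac{1}{-4 + h}$)
$C{\left(-1,M{\left(6,-2 \right)} \right)} \left(-41 + 129\right) = \left(-2 + \frac{1}{-4 + 6}\right) \left(-41 + 129\right) = \left(-2 + \frac{1}{2}\right) 88 = \left(- \frac{3}{2}\right) 88 = -132$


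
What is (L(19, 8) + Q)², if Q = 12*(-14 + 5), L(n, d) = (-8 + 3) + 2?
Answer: 12321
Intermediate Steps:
L(n, d) = -3 (L(n, d) = -5 + 2 = -3)
Q = -108 (Q = 12*(-9) = -108)
(L(19, 8) + Q)² = (-3 - 108)² = (-111)² = 12321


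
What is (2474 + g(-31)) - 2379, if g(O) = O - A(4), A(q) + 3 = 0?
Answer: 67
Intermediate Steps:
A(q) = -3 (A(q) = -3 + 0 = -3)
g(O) = 3 + O (g(O) = O - 1*(-3) = O + 3 = 3 + O)
(2474 + g(-31)) - 2379 = (2474 + (3 - 31)) - 2379 = (2474 - 28) - 2379 = 2446 - 2379 = 67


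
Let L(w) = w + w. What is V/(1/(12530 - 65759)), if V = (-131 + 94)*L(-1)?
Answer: -3938946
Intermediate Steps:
L(w) = 2*w
V = 74 (V = (-131 + 94)*(2*(-1)) = -37*(-2) = 74)
V/(1/(12530 - 65759)) = 74/(1/(12530 - 65759)) = 74/(1/(-53229)) = 74/(-1/53229) = 74*(-53229) = -3938946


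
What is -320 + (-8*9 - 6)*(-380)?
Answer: 29320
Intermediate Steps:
-320 + (-8*9 - 6)*(-380) = -320 + (-72 - 6)*(-380) = -320 - 78*(-380) = -320 + 29640 = 29320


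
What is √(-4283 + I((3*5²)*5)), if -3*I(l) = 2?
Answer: I*√38553/3 ≈ 65.45*I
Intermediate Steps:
I(l) = -⅔ (I(l) = -⅓*2 = -⅔)
√(-4283 + I((3*5²)*5)) = √(-4283 - ⅔) = √(-12851/3) = I*√38553/3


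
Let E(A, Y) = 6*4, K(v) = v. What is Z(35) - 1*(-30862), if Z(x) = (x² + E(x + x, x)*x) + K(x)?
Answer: 32962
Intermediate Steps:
E(A, Y) = 24
Z(x) = x² + 25*x (Z(x) = (x² + 24*x) + x = x² + 25*x)
Z(35) - 1*(-30862) = 35*(25 + 35) - 1*(-30862) = 35*60 + 30862 = 2100 + 30862 = 32962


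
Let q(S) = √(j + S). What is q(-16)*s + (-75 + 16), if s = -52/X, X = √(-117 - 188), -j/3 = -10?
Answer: -59 + 52*I*√4270/305 ≈ -59.0 + 11.141*I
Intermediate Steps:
j = 30 (j = -3*(-10) = 30)
X = I*√305 (X = √(-305) = I*√305 ≈ 17.464*I)
q(S) = √(30 + S)
s = 52*I*√305/305 (s = -52*(-I*√305/305) = -(-52)*I*√305/305 = 52*I*√305/305 ≈ 2.9775*I)
q(-16)*s + (-75 + 16) = √(30 - 16)*(52*I*√305/305) + (-75 + 16) = √14*(52*I*√305/305) - 59 = 52*I*√4270/305 - 59 = -59 + 52*I*√4270/305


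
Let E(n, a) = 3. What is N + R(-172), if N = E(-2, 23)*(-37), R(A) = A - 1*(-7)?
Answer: -276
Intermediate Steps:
R(A) = 7 + A (R(A) = A + 7 = 7 + A)
N = -111 (N = 3*(-37) = -111)
N + R(-172) = -111 + (7 - 172) = -111 - 165 = -276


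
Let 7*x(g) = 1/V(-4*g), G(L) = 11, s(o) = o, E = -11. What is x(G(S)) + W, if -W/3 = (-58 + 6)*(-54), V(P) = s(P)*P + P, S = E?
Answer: -111567455/13244 ≈ -8424.0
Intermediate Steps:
S = -11
V(P) = P + P² (V(P) = P*P + P = P² + P = P + P²)
W = -8424 (W = -3*(-58 + 6)*(-54) = -(-156)*(-54) = -3*2808 = -8424)
x(g) = -1/(28*g*(1 - 4*g)) (x(g) = 1/(7*(((-4*g)*(1 - 4*g)))) = 1/(7*((-4*g*(1 - 4*g)))) = (-1/(4*g*(1 - 4*g)))/7 = -1/(28*g*(1 - 4*g)))
x(G(S)) + W = (1/28)/(11*(-1 + 4*11)) - 8424 = (1/28)*(1/11)/(-1 + 44) - 8424 = (1/28)*(1/11)/43 - 8424 = (1/28)*(1/11)*(1/43) - 8424 = 1/13244 - 8424 = -111567455/13244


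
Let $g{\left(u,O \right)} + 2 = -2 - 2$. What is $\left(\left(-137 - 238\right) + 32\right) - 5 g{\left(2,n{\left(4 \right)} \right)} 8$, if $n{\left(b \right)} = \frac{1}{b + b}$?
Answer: $-82320$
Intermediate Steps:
$n{\left(b \right)} = \frac{1}{2 b}$
$g{\left(u,O \right)} = -6$ ($g{\left(u,O \right)} = -2 - 4 = -6$)
$\left(\left(-137 - 238\right) + 32\right) - 5 g{\left(2,n{\left(4 \right)} \right)} 8 = \left(\left(-137 - 238\right) + 32\right) \left(-5\right) \left(-6\right) 8 = \left(-375 + 32\right) 30 \cdot 8 = \left(-343\right) 240 = -82320$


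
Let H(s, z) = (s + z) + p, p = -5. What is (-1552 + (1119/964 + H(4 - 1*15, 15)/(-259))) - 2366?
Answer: -977939783/249676 ≈ -3916.8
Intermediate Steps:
H(s, z) = -5 + s + z (H(s, z) = (s + z) - 5 = -5 + s + z)
(-1552 + (1119/964 + H(4 - 1*15, 15)/(-259))) - 2366 = (-1552 + (1119/964 + (-5 + (4 - 1*15) + 15)/(-259))) - 2366 = (-1552 + (1119*(1/964) + (-5 + (4 - 15) + 15)*(-1/259))) - 2366 = (-1552 + (1119/964 + (-5 - 11 + 15)*(-1/259))) - 2366 = (-1552 + (1119/964 - 1*(-1/259))) - 2366 = (-1552 + (1119/964 + 1/259)) - 2366 = (-1552 + 290785/249676) - 2366 = -387206367/249676 - 2366 = -977939783/249676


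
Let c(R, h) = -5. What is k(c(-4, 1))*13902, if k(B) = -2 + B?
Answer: -97314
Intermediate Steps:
k(c(-4, 1))*13902 = (-2 - 5)*13902 = -7*13902 = -97314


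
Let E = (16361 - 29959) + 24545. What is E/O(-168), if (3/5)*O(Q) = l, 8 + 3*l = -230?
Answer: -98523/1190 ≈ -82.792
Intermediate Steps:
l = -238/3 (l = -8/3 + (⅓)*(-230) = -8/3 - 230/3 = -238/3 ≈ -79.333)
O(Q) = -1190/9 (O(Q) = (5/3)*(-238/3) = -1190/9)
E = 10947 (E = -13598 + 24545 = 10947)
E/O(-168) = 10947/(-1190/9) = 10947*(-9/1190) = -98523/1190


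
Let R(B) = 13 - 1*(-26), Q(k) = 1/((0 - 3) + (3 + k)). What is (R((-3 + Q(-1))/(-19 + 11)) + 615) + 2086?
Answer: 2740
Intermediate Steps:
Q(k) = 1/k (Q(k) = 1/(-3 + (3 + k)) = 1/k)
R(B) = 39 (R(B) = 13 + 26 = 39)
(R((-3 + Q(-1))/(-19 + 11)) + 615) + 2086 = (39 + 615) + 2086 = 654 + 2086 = 2740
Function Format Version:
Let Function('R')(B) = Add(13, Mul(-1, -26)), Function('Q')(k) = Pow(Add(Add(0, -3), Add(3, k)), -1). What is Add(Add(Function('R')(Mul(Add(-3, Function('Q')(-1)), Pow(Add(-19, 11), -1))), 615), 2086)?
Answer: 2740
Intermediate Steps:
Function('Q')(k) = Pow(k, -1) (Function('Q')(k) = Pow(Add(-3, Add(3, k)), -1) = Pow(k, -1))
Function('R')(B) = 39 (Function('R')(B) = Add(13, 26) = 39)
Add(Add(Function('R')(Mul(Add(-3, Function('Q')(-1)), Pow(Add(-19, 11), -1))), 615), 2086) = Add(Add(39, 615), 2086) = Add(654, 2086) = 2740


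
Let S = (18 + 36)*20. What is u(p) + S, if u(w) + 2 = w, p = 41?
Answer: 1119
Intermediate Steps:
u(w) = -2 + w
S = 1080 (S = 54*20 = 1080)
u(p) + S = (-2 + 41) + 1080 = 39 + 1080 = 1119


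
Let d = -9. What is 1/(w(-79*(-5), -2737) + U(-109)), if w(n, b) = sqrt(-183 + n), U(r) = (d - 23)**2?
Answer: 256/262091 - sqrt(53)/524182 ≈ 0.00096287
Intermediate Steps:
U(r) = 1024 (U(r) = (-9 - 23)**2 = (-32)**2 = 1024)
1/(w(-79*(-5), -2737) + U(-109)) = 1/(sqrt(-183 - 79*(-5)) + 1024) = 1/(sqrt(-183 + 395) + 1024) = 1/(sqrt(212) + 1024) = 1/(2*sqrt(53) + 1024) = 1/(1024 + 2*sqrt(53))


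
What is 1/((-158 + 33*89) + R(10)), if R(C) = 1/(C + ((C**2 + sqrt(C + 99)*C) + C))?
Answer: 9726620/27030610461 + 10*sqrt(109)/27030610461 ≈ 0.00035984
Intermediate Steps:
R(C) = 1/(C**2 + 2*C + C*sqrt(99 + C)) (R(C) = 1/(C + ((C**2 + sqrt(99 + C)*C) + C)) = 1/(C + ((C**2 + C*sqrt(99 + C)) + C)) = 1/(C + (C + C**2 + C*sqrt(99 + C))) = 1/(C**2 + 2*C + C*sqrt(99 + C)))
1/((-158 + 33*89) + R(10)) = 1/((-158 + 33*89) + 1/(10*(2 + 10 + sqrt(99 + 10)))) = 1/((-158 + 2937) + 1/(10*(2 + 10 + sqrt(109)))) = 1/(2779 + 1/(10*(12 + sqrt(109))))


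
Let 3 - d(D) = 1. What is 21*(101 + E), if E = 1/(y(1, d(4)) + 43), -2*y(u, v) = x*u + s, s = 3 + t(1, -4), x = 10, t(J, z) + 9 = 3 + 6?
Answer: 154875/73 ≈ 2121.6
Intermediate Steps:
t(J, z) = 0 (t(J, z) = -9 + (3 + 6) = -9 + 9 = 0)
d(D) = 2 (d(D) = 3 - 1*1 = 3 - 1 = 2)
s = 3 (s = 3 + 0 = 3)
y(u, v) = -3/2 - 5*u (y(u, v) = -(10*u + 3)/2 = -(3 + 10*u)/2 = -3/2 - 5*u)
E = 2/73 (E = 1/((-3/2 - 5*1) + 43) = 1/((-3/2 - 5) + 43) = 1/(-13/2 + 43) = 1/(73/2) = 2/73 ≈ 0.027397)
21*(101 + E) = 21*(101 + 2/73) = 21*(7375/73) = 154875/73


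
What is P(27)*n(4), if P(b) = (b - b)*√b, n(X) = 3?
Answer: 0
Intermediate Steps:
P(b) = 0 (P(b) = 0*√b = 0)
P(27)*n(4) = 0*3 = 0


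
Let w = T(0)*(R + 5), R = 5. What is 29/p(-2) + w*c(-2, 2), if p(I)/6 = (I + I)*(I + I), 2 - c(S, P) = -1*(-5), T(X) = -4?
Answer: 11549/96 ≈ 120.30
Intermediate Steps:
c(S, P) = -3 (c(S, P) = 2 - (-1)*(-5) = 2 - 1*5 = 2 - 5 = -3)
p(I) = 24*I² (p(I) = 6*((I + I)*(I + I)) = 6*((2*I)*(2*I)) = 6*(4*I²) = 24*I²)
w = -40 (w = -4*(5 + 5) = -4*10 = -40)
29/p(-2) + w*c(-2, 2) = 29/((24*(-2)²)) - 40*(-3) = 29/((24*4)) + 120 = 29/96 + 120 = 11549/96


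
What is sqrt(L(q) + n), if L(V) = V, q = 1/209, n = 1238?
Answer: sqrt(54077287)/209 ≈ 35.185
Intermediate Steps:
q = 1/209 ≈ 0.0047847
sqrt(L(q) + n) = sqrt(1/209 + 1238) = sqrt(258743/209) = sqrt(54077287)/209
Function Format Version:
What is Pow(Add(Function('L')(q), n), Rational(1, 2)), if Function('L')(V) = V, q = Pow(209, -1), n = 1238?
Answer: Mul(Rational(1, 209), Pow(54077287, Rational(1, 2))) ≈ 35.185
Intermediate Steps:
q = Rational(1, 209) ≈ 0.0047847
Pow(Add(Function('L')(q), n), Rational(1, 2)) = Pow(Add(Rational(1, 209), 1238), Rational(1, 2)) = Pow(Rational(258743, 209), Rational(1, 2)) = Mul(Rational(1, 209), Pow(54077287, Rational(1, 2)))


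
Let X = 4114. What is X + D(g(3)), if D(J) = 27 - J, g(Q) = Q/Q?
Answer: 4140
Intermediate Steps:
g(Q) = 1
X + D(g(3)) = 4114 + (27 - 1*1) = 4114 + (27 - 1) = 4114 + 26 = 4140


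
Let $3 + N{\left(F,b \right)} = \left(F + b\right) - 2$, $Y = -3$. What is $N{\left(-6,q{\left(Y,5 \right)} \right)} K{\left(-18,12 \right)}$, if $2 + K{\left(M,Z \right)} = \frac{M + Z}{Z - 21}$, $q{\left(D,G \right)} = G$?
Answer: $8$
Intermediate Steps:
$N{\left(F,b \right)} = -5 + F + b$ ($N{\left(F,b \right)} = -3 - \left(2 - F - b\right) = -3 + \left(-2 + F + b\right) = -5 + F + b$)
$K{\left(M,Z \right)} = -2 + \frac{M + Z}{-21 + Z}$ ($K{\left(M,Z \right)} = -2 + \frac{M + Z}{Z - 21} = -2 + \frac{M + Z}{-21 + Z}$)
$N{\left(-6,q{\left(Y,5 \right)} \right)} K{\left(-18,12 \right)} = \left(-5 - 6 + 5\right) \frac{42 - 18 - 12}{-21 + 12} = - 6 \frac{42 - 18 - 12}{-9} = - 6 \left(\left(- \frac{1}{9}\right) 12\right) = \left(-6\right) \left(- \frac{4}{3}\right) = 8$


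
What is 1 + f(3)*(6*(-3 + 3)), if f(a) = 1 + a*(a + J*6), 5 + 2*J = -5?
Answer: 1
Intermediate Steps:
J = -5 (J = -5/2 + (½)*(-5) = -5/2 - 5/2 = -5)
f(a) = 1 + a*(-30 + a) (f(a) = 1 + a*(a - 5*6) = 1 + a*(a - 30) = 1 + a*(-30 + a))
1 + f(3)*(6*(-3 + 3)) = 1 + (1 + 3² - 30*3)*(6*(-3 + 3)) = 1 + (1 + 9 - 90)*(6*0) = 1 - 80*0 = 1 + 0 = 1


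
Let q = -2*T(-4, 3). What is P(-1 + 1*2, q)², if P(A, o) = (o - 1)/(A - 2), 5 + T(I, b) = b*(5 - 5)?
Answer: 81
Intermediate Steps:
T(I, b) = -5 (T(I, b) = -5 + b*(5 - 5) = -5 + b*0 = -5 + 0 = -5)
q = 10 (q = -2*(-5) = 10)
P(A, o) = (-1 + o)/(-2 + A)
P(-1 + 1*2, q)² = ((-1 + 10)/(-2 + (-1 + 1*2)))² = (9/(-2 + (-1 + 2)))² = (9/(-2 + 1))² = (9/(-1))² = (-1*9)² = (-9)² = 81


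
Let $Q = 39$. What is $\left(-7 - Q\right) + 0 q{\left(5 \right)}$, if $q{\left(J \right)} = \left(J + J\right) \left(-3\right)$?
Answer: $-46$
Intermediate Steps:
$q{\left(J \right)} = - 6 J$ ($q{\left(J \right)} = 2 J \left(-3\right) = - 6 J$)
$\left(-7 - Q\right) + 0 q{\left(5 \right)} = \left(-7 - 39\right) + 0 \left(\left(-6\right) 5\right) = \left(-7 - 39\right) + 0 \left(-30\right) = -46 + 0 = -46$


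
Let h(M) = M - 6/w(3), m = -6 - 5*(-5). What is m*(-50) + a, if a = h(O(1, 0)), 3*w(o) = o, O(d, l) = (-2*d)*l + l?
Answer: -956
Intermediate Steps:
O(d, l) = l - 2*d*l (O(d, l) = -2*d*l + l = l - 2*d*l)
w(o) = o/3
m = 19 (m = -6 + 25 = 19)
h(M) = -6 + M (h(M) = M - 6/1 = M - 6*1 = M - 6 = -6 + M)
a = -6 (a = -6 + 0*(1 - 2*1) = -6 + 0*(1 - 2) = -6 + 0*(-1) = -6 + 0 = -6)
m*(-50) + a = 19*(-50) - 6 = -950 - 6 = -956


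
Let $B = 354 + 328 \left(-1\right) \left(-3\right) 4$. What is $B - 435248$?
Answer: $-430958$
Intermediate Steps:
$B = 4290$ ($B = 354 + 328 \cdot 3 \cdot 4 = 354 + 328 \cdot 12 = 354 + 3936 = 4290$)
$B - 435248 = 4290 - 435248 = -430958$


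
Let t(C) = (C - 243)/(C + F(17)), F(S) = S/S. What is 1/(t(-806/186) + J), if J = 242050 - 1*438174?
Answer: -5/980249 ≈ -5.1007e-6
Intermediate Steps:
F(S) = 1
t(C) = (-243 + C)/(1 + C) (t(C) = (C - 243)/(C + 1) = (-243 + C)/(1 + C))
J = -196124 (J = 242050 - 438174 = -196124)
1/(t(-806/186) + J) = 1/((-243 - 806/186)/(1 - 806/186) - 196124) = 1/((-243 - 806*1/186)/(1 - 806*1/186) - 196124) = 1/((-243 - 13/3)/(1 - 13/3) - 196124) = 1/(-742/3/(-10/3) - 196124) = 1/(-3/10*(-742/3) - 196124) = 1/(371/5 - 196124) = 1/(-980249/5) = -5/980249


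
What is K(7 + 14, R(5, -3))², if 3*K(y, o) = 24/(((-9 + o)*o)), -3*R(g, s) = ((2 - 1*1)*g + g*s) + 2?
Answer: 81/361 ≈ 0.22438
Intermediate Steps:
R(g, s) = -⅔ - g/3 - g*s/3 (R(g, s) = -(((2 - 1*1)*g + g*s) + 2)/3 = -(((2 - 1)*g + g*s) + 2)/3 = -((1*g + g*s) + 2)/3 = -((g + g*s) + 2)/3 = -(2 + g + g*s)/3 = -⅔ - g/3 - g*s/3)
K(y, o) = 8/(o*(-9 + o)) (K(y, o) = (24/(((-9 + o)*o)))/3 = (24/((o*(-9 + o))))/3 = (24*(1/(o*(-9 + o))))/3 = (24/(o*(-9 + o)))/3 = 8/(o*(-9 + o)))
K(7 + 14, R(5, -3))² = (8/((-⅔ - ⅓*5 - ⅓*5*(-3))*(-9 + (-⅔ - ⅓*5 - ⅓*5*(-3)))))² = (8/((-⅔ - 5/3 + 5)*(-9 + (-⅔ - 5/3 + 5))))² = (8/((8/3)*(-9 + 8/3)))² = (8*(3/8)/(-19/3))² = (8*(3/8)*(-3/19))² = (-9/19)² = 81/361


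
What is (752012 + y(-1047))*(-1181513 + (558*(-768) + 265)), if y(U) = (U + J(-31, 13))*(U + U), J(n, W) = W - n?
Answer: -4591600062848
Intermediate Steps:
y(U) = 2*U*(44 + U) (y(U) = (U + (13 - 1*(-31)))*(U + U) = (U + (13 + 31))*(2*U) = (U + 44)*(2*U) = (44 + U)*(2*U) = 2*U*(44 + U))
(752012 + y(-1047))*(-1181513 + (558*(-768) + 265)) = (752012 + 2*(-1047)*(44 - 1047))*(-1181513 + (558*(-768) + 265)) = (752012 + 2*(-1047)*(-1003))*(-1181513 + (-428544 + 265)) = (752012 + 2100282)*(-1181513 - 428279) = 2852294*(-1609792) = -4591600062848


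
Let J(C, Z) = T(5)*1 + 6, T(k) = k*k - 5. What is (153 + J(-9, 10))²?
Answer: 32041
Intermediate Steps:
T(k) = -5 + k² (T(k) = k² - 5 = -5 + k²)
J(C, Z) = 26 (J(C, Z) = (-5 + 5²)*1 + 6 = (-5 + 25)*1 + 6 = 20*1 + 6 = 20 + 6 = 26)
(153 + J(-9, 10))² = (153 + 26)² = 179² = 32041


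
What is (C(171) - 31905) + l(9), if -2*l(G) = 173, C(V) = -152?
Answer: -64287/2 ≈ -32144.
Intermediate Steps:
l(G) = -173/2 (l(G) = -½*173 = -173/2)
(C(171) - 31905) + l(9) = (-152 - 31905) - 173/2 = -32057 - 173/2 = -64287/2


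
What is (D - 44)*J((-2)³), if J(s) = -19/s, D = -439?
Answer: -9177/8 ≈ -1147.1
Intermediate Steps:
(D - 44)*J((-2)³) = (-439 - 44)*(-19/((-2)³)) = -(-9177)/(-8) = -(-9177)*(-1)/8 = -483*19/8 = -9177/8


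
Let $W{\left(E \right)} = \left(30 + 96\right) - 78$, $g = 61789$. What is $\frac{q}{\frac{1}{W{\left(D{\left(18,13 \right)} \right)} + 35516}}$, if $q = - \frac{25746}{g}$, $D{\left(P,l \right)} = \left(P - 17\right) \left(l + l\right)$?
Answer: $- \frac{130804392}{8827} \approx -14819.0$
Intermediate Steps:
$D{\left(P,l \right)} = 2 l \left(-17 + P\right)$ ($D{\left(P,l \right)} = \left(-17 + P\right) 2 l = 2 l \left(-17 + P\right)$)
$q = - \frac{3678}{8827}$ ($q = - \frac{25746}{61789} = \left(-25746\right) \frac{1}{61789} = - \frac{3678}{8827} \approx -0.41668$)
$W{\left(E \right)} = 48$ ($W{\left(E \right)} = 126 - 78 = 48$)
$\frac{q}{\frac{1}{W{\left(D{\left(18,13 \right)} \right)} + 35516}} = - \frac{3678}{8827 \frac{1}{48 + 35516}} = - \frac{3678}{8827 \cdot \frac{1}{35564}} = - \frac{3678 \frac{1}{\frac{1}{35564}}}{8827} = \left(- \frac{3678}{8827}\right) 35564 = - \frac{130804392}{8827}$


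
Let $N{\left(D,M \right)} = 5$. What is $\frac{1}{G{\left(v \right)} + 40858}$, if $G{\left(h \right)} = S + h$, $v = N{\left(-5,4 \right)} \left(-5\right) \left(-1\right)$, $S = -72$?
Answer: $\frac{1}{40811} \approx 2.4503 \cdot 10^{-5}$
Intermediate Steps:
$v = 25$ ($v = 5 \left(-5\right) \left(-1\right) = \left(-25\right) \left(-1\right) = 25$)
$G{\left(h \right)} = -72 + h$
$\frac{1}{G{\left(v \right)} + 40858} = \frac{1}{\left(-72 + 25\right) + 40858} = \frac{1}{-47 + 40858} = \frac{1}{40811}$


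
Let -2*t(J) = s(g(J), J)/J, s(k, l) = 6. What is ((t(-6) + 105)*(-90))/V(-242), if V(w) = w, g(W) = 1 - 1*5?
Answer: 9495/242 ≈ 39.236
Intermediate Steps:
g(W) = -4 (g(W) = 1 - 5 = -4)
t(J) = -3/J
((t(-6) + 105)*(-90))/V(-242) = ((-3/(-6) + 105)*(-90))/(-242) = ((-3*(-⅙) + 105)*(-90))*(-1/242) = ((½ + 105)*(-90))*(-1/242) = ((211/2)*(-90))*(-1/242) = -9495*(-1/242) = 9495/242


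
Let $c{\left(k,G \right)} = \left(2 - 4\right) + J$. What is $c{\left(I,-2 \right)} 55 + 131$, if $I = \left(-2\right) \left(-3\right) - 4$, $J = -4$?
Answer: $-199$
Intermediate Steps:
$I = 2$ ($I = 6 - 4 = 2$)
$c{\left(k,G \right)} = -6$ ($c{\left(k,G \right)} = \left(2 - 4\right) - 4 = -2 - 4 = -6$)
$c{\left(I,-2 \right)} 55 + 131 = \left(-6\right) 55 + 131 = -330 + 131 = -199$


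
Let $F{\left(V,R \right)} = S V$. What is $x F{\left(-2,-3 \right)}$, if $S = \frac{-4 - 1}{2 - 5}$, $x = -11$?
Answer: $\frac{110}{3} \approx 36.667$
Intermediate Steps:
$S = \frac{5}{3}$ ($S = - \frac{5}{-3} = \left(-5\right) \left(- \frac{1}{3}\right) = \frac{5}{3} \approx 1.6667$)
$F{\left(V,R \right)} = \frac{5 V}{3}$
$x F{\left(-2,-3 \right)} = - 11 \cdot \frac{5}{3} \left(-2\right) = \left(-11\right) \left(- \frac{10}{3}\right) = \frac{110}{3}$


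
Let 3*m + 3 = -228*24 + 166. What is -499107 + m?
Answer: -1502630/3 ≈ -5.0088e+5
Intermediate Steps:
m = -5309/3 (m = -1 + (-228*24 + 166)/3 = -1 + (-5472 + 166)/3 = -1 + (⅓)*(-5306) = -1 - 5306/3 = -5309/3 ≈ -1769.7)
-499107 + m = -499107 - 5309/3 = -1502630/3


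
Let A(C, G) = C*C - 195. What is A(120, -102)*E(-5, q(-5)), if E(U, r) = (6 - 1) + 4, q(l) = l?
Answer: 127845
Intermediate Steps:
E(U, r) = 9 (E(U, r) = 5 + 4 = 9)
A(C, G) = -195 + C² (A(C, G) = C² - 195 = -195 + C²)
A(120, -102)*E(-5, q(-5)) = (-195 + 120²)*9 = (-195 + 14400)*9 = 14205*9 = 127845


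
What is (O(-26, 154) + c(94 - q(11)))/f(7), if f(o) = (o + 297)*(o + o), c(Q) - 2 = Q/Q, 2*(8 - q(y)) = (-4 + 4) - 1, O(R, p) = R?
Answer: -23/4256 ≈ -0.0054041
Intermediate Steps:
q(y) = 17/2 (q(y) = 8 - ((-4 + 4) - 1)/2 = 8 - (0 - 1)/2 = 8 - ½*(-1) = 8 + ½ = 17/2)
c(Q) = 3 (c(Q) = 2 + Q/Q = 2 + 1 = 3)
f(o) = 2*o*(297 + o) (f(o) = (297 + o)*(2*o) = 2*o*(297 + o))
(O(-26, 154) + c(94 - q(11)))/f(7) = (-26 + 3)/((2*7*(297 + 7))) = -23/(2*7*304) = -23/4256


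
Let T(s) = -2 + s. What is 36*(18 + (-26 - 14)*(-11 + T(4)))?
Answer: 13608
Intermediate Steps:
36*(18 + (-26 - 14)*(-11 + T(4))) = 36*(18 + (-26 - 14)*(-11 + (-2 + 4))) = 36*(18 - 40*(-11 + 2)) = 36*(18 - 40*(-9)) = 36*(18 + 360) = 36*378 = 13608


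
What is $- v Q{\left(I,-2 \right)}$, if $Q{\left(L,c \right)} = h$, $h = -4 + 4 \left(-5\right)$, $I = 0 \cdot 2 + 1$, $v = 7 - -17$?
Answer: $576$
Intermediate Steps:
$v = 24$ ($v = 7 + 17 = 24$)
$I = 1$ ($I = 0 + 1 = 1$)
$h = -24$ ($h = -4 - 20 = -24$)
$Q{\left(L,c \right)} = -24$
$- v Q{\left(I,-2 \right)} = \left(-1\right) 24 \left(-24\right) = \left(-24\right) \left(-24\right) = 576$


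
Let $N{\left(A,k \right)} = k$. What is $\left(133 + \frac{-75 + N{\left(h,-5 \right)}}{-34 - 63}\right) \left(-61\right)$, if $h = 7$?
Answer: $- \frac{791841}{97} \approx -8163.3$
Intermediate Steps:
$\left(133 + \frac{-75 + N{\left(h,-5 \right)}}{-34 - 63}\right) \left(-61\right) = \left(133 + \frac{-75 - 5}{-34 - 63}\right) \left(-61\right) = \left(133 - \frac{80}{-97}\right) \left(-61\right) = \left(133 - - \frac{80}{97}\right) \left(-61\right) = \left(133 + \frac{80}{97}\right) \left(-61\right) = \frac{12981}{97} \left(-61\right) = - \frac{791841}{97}$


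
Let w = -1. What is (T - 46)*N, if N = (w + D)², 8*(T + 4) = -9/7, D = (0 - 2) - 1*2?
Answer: -70225/56 ≈ -1254.0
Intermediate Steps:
D = -4 (D = -2 - 2 = -4)
T = -233/56 (T = -4 + (-9/7)/8 = -4 + (-9*⅐)/8 = -4 + (⅛)*(-9/7) = -4 - 9/56 = -233/56 ≈ -4.1607)
N = 25 (N = (-1 - 4)² = (-5)² = 25)
(T - 46)*N = (-233/56 - 46)*25 = -2809/56*25 = -70225/56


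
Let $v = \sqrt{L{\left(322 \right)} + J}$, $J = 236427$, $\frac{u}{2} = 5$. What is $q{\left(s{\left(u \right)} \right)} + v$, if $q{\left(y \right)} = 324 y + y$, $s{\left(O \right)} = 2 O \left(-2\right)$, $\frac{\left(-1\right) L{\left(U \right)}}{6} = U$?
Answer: $-13000 + 9 \sqrt{2895} \approx -12516.0$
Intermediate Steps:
$u = 10$ ($u = 2 \cdot 5 = 10$)
$L{\left(U \right)} = - 6 U$
$v = 9 \sqrt{2895}$ ($v = \sqrt{\left(-6\right) 322 + 236427} = \sqrt{-1932 + 236427} = \sqrt{234495} = 9 \sqrt{2895} \approx 484.25$)
$s{\left(O \right)} = - 4 O$
$q{\left(y \right)} = 325 y$
$q{\left(s{\left(u \right)} \right)} + v = 325 \left(\left(-4\right) 10\right) + 9 \sqrt{2895} = 325 \left(-40\right) + 9 \sqrt{2895} = -13000 + 9 \sqrt{2895}$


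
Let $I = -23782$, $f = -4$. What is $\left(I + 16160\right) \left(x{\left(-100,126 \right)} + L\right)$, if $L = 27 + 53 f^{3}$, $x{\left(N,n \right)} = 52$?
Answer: $25251686$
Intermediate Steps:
$L = -3365$ ($L = 27 + 53 \left(-4\right)^{3} = 27 + 53 \left(-64\right) = 27 - 3392 = -3365$)
$\left(I + 16160\right) \left(x{\left(-100,126 \right)} + L\right) = \left(-23782 + 16160\right) \left(52 - 3365\right) = \left(-7622\right) \left(-3313\right) = 25251686$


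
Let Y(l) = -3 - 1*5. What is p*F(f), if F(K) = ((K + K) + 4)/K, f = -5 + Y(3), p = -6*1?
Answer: -132/13 ≈ -10.154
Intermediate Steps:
p = -6
Y(l) = -8 (Y(l) = -3 - 5 = -8)
f = -13 (f = -5 - 8 = -13)
F(K) = (4 + 2*K)/K (F(K) = (2*K + 4)/K = (4 + 2*K)/K)
p*F(f) = -6*(2 + 4/(-13)) = -6*(2 + 4*(-1/13)) = -6*(2 - 4/13) = -6*22/13 = -132/13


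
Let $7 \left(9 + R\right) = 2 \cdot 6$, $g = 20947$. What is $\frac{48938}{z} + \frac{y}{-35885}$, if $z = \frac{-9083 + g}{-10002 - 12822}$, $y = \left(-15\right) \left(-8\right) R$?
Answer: $- \frac{7014373092054}{74504437} \approx -94147.0$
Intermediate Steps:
$R = - \frac{51}{7}$ ($R = -9 + \frac{2 \cdot 6}{7} = -9 + \frac{1}{7} \cdot 12 = -9 + \frac{12}{7} = - \frac{51}{7} \approx -7.2857$)
$y = - \frac{6120}{7}$ ($y = \left(-15\right) \left(-8\right) \left(- \frac{51}{7}\right) = 120 \left(- \frac{51}{7}\right) = - \frac{6120}{7} \approx -874.29$)
$z = - \frac{1483}{2853}$ ($z = \frac{-9083 + 20947}{-10002 - 12822} = \frac{11864}{-22824} = 11864 \left(- \frac{1}{22824}\right) = - \frac{1483}{2853} \approx -0.5198$)
$\frac{48938}{z} + \frac{y}{-35885} = \frac{48938}{- \frac{1483}{2853}} - \frac{6120}{7 \left(-35885\right)} = 48938 \left(- \frac{2853}{1483}\right) - - \frac{1224}{50239} = - \frac{139620114}{1483} + \frac{1224}{50239} = - \frac{7014373092054}{74504437}$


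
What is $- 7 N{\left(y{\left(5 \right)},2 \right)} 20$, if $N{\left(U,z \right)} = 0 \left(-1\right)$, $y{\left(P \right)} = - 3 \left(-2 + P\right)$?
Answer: $0$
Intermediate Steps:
$y{\left(P \right)} = 6 - 3 P$
$N{\left(U,z \right)} = 0$
$- 7 N{\left(y{\left(5 \right)},2 \right)} 20 = \left(-7\right) 0 \cdot 20 = 0 \cdot 20 = 0$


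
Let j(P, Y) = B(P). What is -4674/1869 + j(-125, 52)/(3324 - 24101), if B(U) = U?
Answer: -32292691/12944071 ≈ -2.4948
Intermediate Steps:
j(P, Y) = P
-4674/1869 + j(-125, 52)/(3324 - 24101) = -4674/1869 - 125/(3324 - 24101) = -4674*1/1869 - 125/(-20777) = -1558/623 - 125*(-1/20777) = -1558/623 + 125/20777 = -32292691/12944071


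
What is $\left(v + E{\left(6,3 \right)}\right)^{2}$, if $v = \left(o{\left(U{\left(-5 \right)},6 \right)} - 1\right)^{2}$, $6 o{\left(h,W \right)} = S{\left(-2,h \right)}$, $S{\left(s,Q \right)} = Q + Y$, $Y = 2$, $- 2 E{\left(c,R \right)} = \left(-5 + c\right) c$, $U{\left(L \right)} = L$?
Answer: $\frac{9}{16} \approx 0.5625$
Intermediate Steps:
$E{\left(c,R \right)} = - \frac{c \left(-5 + c\right)}{2}$ ($E{\left(c,R \right)} = - \frac{\left(-5 + c\right) c}{2} = - \frac{c \left(-5 + c\right)}{2}$)
$S{\left(s,Q \right)} = 2 + Q$ ($S{\left(s,Q \right)} = Q + 2 = 2 + Q$)
$o{\left(h,W \right)} = \frac{1}{3} + \frac{h}{6}$ ($o{\left(h,W \right)} = \frac{2 + h}{6} = \frac{1}{3} + \frac{h}{6}$)
$v = \frac{9}{4}$ ($v = \left(\left(\frac{1}{3} + \frac{1}{6} \left(-5\right)\right) - 1\right)^{2} = \left(\left(\frac{1}{3} - \frac{5}{6}\right) - 1\right)^{2} = \left(- \frac{1}{2} - 1\right)^{2} = \left(- \frac{3}{2}\right)^{2} = \frac{9}{4} \approx 2.25$)
$\left(v + E{\left(6,3 \right)}\right)^{2} = \left(\frac{9}{4} + \frac{1}{2} \cdot 6 \left(5 - 6\right)\right)^{2} = \left(\frac{9}{4} + \frac{1}{2} \cdot 6 \left(-1\right)\right)^{2} = \left(\frac{9}{4} - 3\right)^{2} = \left(- \frac{3}{4}\right)^{2} = \frac{9}{16}$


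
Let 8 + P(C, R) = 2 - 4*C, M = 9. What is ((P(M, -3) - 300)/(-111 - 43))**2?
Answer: 29241/5929 ≈ 4.9319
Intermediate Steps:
P(C, R) = -6 - 4*C (P(C, R) = -8 + (2 - 4*C) = -6 - 4*C)
((P(M, -3) - 300)/(-111 - 43))**2 = (((-6 - 4*9) - 300)/(-111 - 43))**2 = (((-6 - 36) - 300)/(-154))**2 = ((-42 - 300)*(-1/154))**2 = (-342*(-1/154))**2 = (171/77)**2 = 29241/5929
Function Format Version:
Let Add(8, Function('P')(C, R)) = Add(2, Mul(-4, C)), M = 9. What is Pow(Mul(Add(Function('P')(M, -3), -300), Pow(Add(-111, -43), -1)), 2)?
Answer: Rational(29241, 5929) ≈ 4.9319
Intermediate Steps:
Function('P')(C, R) = Add(-6, Mul(-4, C)) (Function('P')(C, R) = Add(-8, Add(2, Mul(-4, C))) = Add(-6, Mul(-4, C)))
Pow(Mul(Add(Function('P')(M, -3), -300), Pow(Add(-111, -43), -1)), 2) = Pow(Mul(Add(Add(-6, Mul(-4, 9)), -300), Pow(Add(-111, -43), -1)), 2) = Pow(Mul(Add(Add(-6, -36), -300), Pow(-154, -1)), 2) = Pow(Mul(Add(-42, -300), Rational(-1, 154)), 2) = Pow(Mul(-342, Rational(-1, 154)), 2) = Pow(Rational(171, 77), 2) = Rational(29241, 5929)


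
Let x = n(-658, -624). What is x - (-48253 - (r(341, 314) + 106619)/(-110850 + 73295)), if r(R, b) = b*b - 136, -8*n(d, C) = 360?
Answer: 258606623/5365 ≈ 48203.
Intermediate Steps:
n(d, C) = -45 (n(d, C) = -⅛*360 = -45)
r(R, b) = -136 + b² (r(R, b) = b² - 136 = -136 + b²)
x = -45
x - (-48253 - (r(341, 314) + 106619)/(-110850 + 73295)) = -45 - (-48253 - ((-136 + 314²) + 106619)/(-110850 + 73295)) = -45 - (-48253 - ((-136 + 98596) + 106619)/(-37555)) = -45 - (-48253 - (98460 + 106619)*(-1)/37555) = -45 - (-48253 - 205079*(-1)/37555) = -45 - (-48253 - 1*(-29297/5365)) = -45 - (-48253 + 29297/5365) = -45 - 1*(-258848048/5365) = -45 + 258848048/5365 = 258606623/5365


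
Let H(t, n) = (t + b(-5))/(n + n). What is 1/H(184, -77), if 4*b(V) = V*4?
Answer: -154/179 ≈ -0.86034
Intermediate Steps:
b(V) = V (b(V) = (V*4)/4 = (4*V)/4 = V)
H(t, n) = (-5 + t)/(2*n) (H(t, n) = (t - 5)/(n + n) = (-5 + t)/((2*n)) = (-5 + t)*(1/(2*n)) = (-5 + t)/(2*n))
1/H(184, -77) = 1/((1/2)*(-5 + 184)/(-77)) = 1/((1/2)*(-1/77)*179) = 1/(-179/154) = -154/179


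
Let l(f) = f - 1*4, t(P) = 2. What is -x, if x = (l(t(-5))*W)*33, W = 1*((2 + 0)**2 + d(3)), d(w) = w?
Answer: 462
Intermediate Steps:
l(f) = -4 + f (l(f) = f - 4 = -4 + f)
W = 7 (W = 1*((2 + 0)**2 + 3) = 1*(2**2 + 3) = 1*(4 + 3) = 1*7 = 7)
x = -462 (x = ((-4 + 2)*7)*33 = -2*7*33 = -14*33 = -462)
-x = -1*(-462) = 462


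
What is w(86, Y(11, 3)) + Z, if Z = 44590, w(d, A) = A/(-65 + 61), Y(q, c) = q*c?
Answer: 178327/4 ≈ 44582.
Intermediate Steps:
Y(q, c) = c*q
w(d, A) = -A/4 (w(d, A) = A/(-4) = A*(-1/4) = -A/4)
w(86, Y(11, 3)) + Z = -3*11/4 + 44590 = -1/4*33 + 44590 = -33/4 + 44590 = 178327/4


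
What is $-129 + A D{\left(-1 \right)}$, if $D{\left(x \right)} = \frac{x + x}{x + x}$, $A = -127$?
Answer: $-256$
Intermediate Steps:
$D{\left(x \right)} = 1$ ($D{\left(x \right)} = \frac{2 x}{2 x} = 2 x \frac{1}{2 x} = 1$)
$-129 + A D{\left(-1 \right)} = -129 - 127 = -256$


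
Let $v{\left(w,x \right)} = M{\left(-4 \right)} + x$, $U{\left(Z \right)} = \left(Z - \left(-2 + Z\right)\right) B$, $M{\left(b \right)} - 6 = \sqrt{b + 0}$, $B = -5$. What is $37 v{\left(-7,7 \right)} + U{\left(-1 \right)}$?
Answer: $471 + 74 i \approx 471.0 + 74.0 i$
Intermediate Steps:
$M{\left(b \right)} = 6 + \sqrt{b}$ ($M{\left(b \right)} = 6 + \sqrt{b + 0} = 6 + \sqrt{b}$)
$U{\left(Z \right)} = -10$ ($U{\left(Z \right)} = \left(Z - \left(-2 + Z\right)\right) \left(-5\right) = 2 \left(-5\right) = -10$)
$v{\left(w,x \right)} = 6 + x + 2 i$ ($v{\left(w,x \right)} = \left(6 + \sqrt{-4}\right) + x = \left(6 + 2 i\right) + x = 6 + x + 2 i$)
$37 v{\left(-7,7 \right)} + U{\left(-1 \right)} = 37 \left(6 + 7 + 2 i\right) - 10 = 37 \left(13 + 2 i\right) - 10 = \left(481 + 74 i\right) - 10 = 471 + 74 i$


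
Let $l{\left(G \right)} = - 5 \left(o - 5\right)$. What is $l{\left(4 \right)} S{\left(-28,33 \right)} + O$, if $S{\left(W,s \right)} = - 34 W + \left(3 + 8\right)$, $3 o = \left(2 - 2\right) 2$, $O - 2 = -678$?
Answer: $23399$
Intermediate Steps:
$O = -676$ ($O = 2 - 678 = -676$)
$o = 0$ ($o = \frac{\left(2 - 2\right) 2}{3} = \frac{0 \cdot 2}{3} = \frac{1}{3} \cdot 0 = 0$)
$S{\left(W,s \right)} = 11 - 34 W$ ($S{\left(W,s \right)} = - 34 W + 11 = 11 - 34 W$)
$l{\left(G \right)} = 25$ ($l{\left(G \right)} = - 5 \left(0 - 5\right) = \left(-5\right) \left(-5\right) = 25$)
$l{\left(4 \right)} S{\left(-28,33 \right)} + O = 25 \left(11 - -952\right) - 676 = 25 \left(11 + 952\right) - 676 = 25 \cdot 963 - 676 = 24075 - 676 = 23399$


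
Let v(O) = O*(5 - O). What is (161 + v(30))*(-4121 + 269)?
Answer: 2268828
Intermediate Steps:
(161 + v(30))*(-4121 + 269) = (161 + 30*(5 - 1*30))*(-4121 + 269) = (161 + 30*(5 - 30))*(-3852) = (161 + 30*(-25))*(-3852) = (161 - 750)*(-3852) = -589*(-3852) = 2268828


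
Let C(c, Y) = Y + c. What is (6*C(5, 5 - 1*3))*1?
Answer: 42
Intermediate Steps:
(6*C(5, 5 - 1*3))*1 = (6*((5 - 1*3) + 5))*1 = (6*((5 - 3) + 5))*1 = (6*(2 + 5))*1 = (6*7)*1 = 42*1 = 42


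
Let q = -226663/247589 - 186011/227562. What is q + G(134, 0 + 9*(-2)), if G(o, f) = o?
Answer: 7452173471327/56341848018 ≈ 132.27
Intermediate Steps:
q = -97634163085/56341848018 (q = -226663*1/247589 - 186011*1/227562 = -226663/247589 - 186011/227562 = -97634163085/56341848018 ≈ -1.7329)
q + G(134, 0 + 9*(-2)) = -97634163085/56341848018 + 134 = 7452173471327/56341848018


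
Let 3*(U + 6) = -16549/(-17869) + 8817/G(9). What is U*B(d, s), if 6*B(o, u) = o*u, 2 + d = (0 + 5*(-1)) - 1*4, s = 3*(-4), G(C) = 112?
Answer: 1357186127/3001992 ≈ 452.10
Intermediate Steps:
U = 123380557/6003984 (U = -6 + (-16549/(-17869) + 8817/112)/3 = -6 + (-16549*(-1/17869) + 8817*(1/112))/3 = -6 + (16549/17869 + 8817/112)/3 = -6 + (⅓)*(159404461/2001328) = -6 + 159404461/6003984 = 123380557/6003984 ≈ 20.550)
s = -12
d = -11 (d = -2 + ((0 + 5*(-1)) - 1*4) = -2 + ((0 - 5) - 4) = -2 + (-5 - 4) = -2 - 9 = -11)
B(o, u) = o*u/6 (B(o, u) = (o*u)/6 = o*u/6)
U*B(d, s) = 123380557*((⅙)*(-11)*(-12))/6003984 = (123380557/6003984)*22 = 1357186127/3001992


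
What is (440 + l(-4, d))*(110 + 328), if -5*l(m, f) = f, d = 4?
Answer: 961848/5 ≈ 1.9237e+5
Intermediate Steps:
l(m, f) = -f/5
(440 + l(-4, d))*(110 + 328) = (440 - ⅕*4)*(110 + 328) = (440 - ⅘)*438 = (2196/5)*438 = 961848/5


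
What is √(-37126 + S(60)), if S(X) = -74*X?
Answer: I*√41566 ≈ 203.88*I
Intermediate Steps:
√(-37126 + S(60)) = √(-37126 - 74*60) = √(-37126 - 4440) = √(-41566) = I*√41566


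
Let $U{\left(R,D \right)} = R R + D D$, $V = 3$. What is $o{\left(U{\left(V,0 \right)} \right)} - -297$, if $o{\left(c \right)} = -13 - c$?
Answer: $275$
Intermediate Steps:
$U{\left(R,D \right)} = D^{2} + R^{2}$ ($U{\left(R,D \right)} = R^{2} + D^{2} = D^{2} + R^{2}$)
$o{\left(U{\left(V,0 \right)} \right)} - -297 = \left(-13 - \left(0^{2} + 3^{2}\right)\right) - -297 = \left(-13 - \left(0 + 9\right)\right) + 297 = \left(-13 - 9\right) + 297 = -22 + 297 = 275$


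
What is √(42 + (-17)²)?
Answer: √331 ≈ 18.193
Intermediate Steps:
√(42 + (-17)²) = √(42 + 289) = √331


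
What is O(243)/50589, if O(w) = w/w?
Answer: 1/50589 ≈ 1.9767e-5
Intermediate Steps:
O(w) = 1
O(243)/50589 = 1/50589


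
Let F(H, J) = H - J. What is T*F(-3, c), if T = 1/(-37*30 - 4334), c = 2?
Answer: 5/5444 ≈ 0.00091844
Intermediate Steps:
T = -1/5444 (T = 1/(-1110 - 4334) = 1/(-5444) = -1/5444 ≈ -0.00018369)
T*F(-3, c) = -(-3 - 1*2)/5444 = -(-3 - 2)/5444 = -1/5444*(-5) = 5/5444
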